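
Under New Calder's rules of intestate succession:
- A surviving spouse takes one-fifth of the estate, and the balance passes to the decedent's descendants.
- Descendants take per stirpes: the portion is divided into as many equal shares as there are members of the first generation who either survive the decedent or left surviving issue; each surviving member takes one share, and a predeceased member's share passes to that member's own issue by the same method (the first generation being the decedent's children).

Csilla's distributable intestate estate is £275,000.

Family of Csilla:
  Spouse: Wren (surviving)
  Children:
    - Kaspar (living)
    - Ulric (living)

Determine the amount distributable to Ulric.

Wren takes one-fifth of £275,000 = £55,000. The remaining £220,000 passes to the descendants.
The descendants' portion (£220,000) is divided into 2 shares of £110,000: Kaspar and Ulric each take £110,000.

Ulric receives £110,000.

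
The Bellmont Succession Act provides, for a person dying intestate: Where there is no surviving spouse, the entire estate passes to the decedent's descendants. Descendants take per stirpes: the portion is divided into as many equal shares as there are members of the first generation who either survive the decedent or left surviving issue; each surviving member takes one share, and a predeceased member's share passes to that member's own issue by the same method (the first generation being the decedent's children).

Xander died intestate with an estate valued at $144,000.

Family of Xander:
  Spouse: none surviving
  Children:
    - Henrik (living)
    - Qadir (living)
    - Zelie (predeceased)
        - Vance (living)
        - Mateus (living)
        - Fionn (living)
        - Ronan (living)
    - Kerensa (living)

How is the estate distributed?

The entire $144,000 passes to the descendants.
That amount ($144,000) is divided into 4 shares of $36,000: Henrik, Qadir, and Kerensa each take $36,000; Zelie's $36,000 share passes to Zelie's issue.
Zelie's share ($36,000) is divided into 4 shares of $9,000: Vance, Mateus, Fionn, and Ronan each take $9,000.

Henrik: $36,000; Qadir: $36,000; Vance: $9,000; Mateus: $9,000; Fionn: $9,000; Ronan: $9,000; Kerensa: $36,000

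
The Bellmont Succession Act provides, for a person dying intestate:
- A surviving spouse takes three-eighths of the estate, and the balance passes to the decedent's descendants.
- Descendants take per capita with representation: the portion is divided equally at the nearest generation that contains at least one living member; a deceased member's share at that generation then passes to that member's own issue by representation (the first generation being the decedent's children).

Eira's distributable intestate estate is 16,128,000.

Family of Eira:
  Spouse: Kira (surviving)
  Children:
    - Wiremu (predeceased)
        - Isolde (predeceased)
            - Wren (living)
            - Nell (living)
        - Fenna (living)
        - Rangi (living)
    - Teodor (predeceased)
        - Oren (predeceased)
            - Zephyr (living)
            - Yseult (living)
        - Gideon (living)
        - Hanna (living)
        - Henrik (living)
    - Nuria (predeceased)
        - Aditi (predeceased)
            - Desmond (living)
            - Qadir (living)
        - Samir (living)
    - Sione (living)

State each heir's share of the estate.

Kira takes three-eighths of 16,128,000 = 6,048,000. The remaining 10,080,000 passes to the descendants.
The descendants' portion (10,080,000) is divided into 4 shares of 2,520,000: Sione takes 2,520,000; Wiremu's 2,520,000 share passes to Wiremu's issue; Teodor's 2,520,000 share passes to Teodor's issue; Nuria's 2,520,000 share passes to Nuria's issue.
Wiremu's share (2,520,000) is divided into 3 shares of 840,000: Fenna and Rangi each take 840,000; Isolde's 840,000 share passes to Isolde's issue.
Isolde's share (840,000) is divided into 2 shares of 420,000: Wren and Nell each take 420,000.
Teodor's share (2,520,000) is divided into 4 shares of 630,000: Gideon, Hanna, and Henrik each take 630,000; Oren's 630,000 share passes to Oren's issue.
Oren's share (630,000) is divided into 2 shares of 315,000: Zephyr and Yseult each take 315,000.
Nuria's share (2,520,000) is divided into 2 shares of 1,260,000: Samir takes 1,260,000; Aditi's 1,260,000 share passes to Aditi's issue.
Aditi's share (1,260,000) is divided into 2 shares of 630,000: Desmond and Qadir each take 630,000.

Kira: 6,048,000; Wren: 420,000; Nell: 420,000; Fenna: 840,000; Rangi: 840,000; Zephyr: 315,000; Yseult: 315,000; Gideon: 630,000; Hanna: 630,000; Henrik: 630,000; Desmond: 630,000; Qadir: 630,000; Samir: 1,260,000; Sione: 2,520,000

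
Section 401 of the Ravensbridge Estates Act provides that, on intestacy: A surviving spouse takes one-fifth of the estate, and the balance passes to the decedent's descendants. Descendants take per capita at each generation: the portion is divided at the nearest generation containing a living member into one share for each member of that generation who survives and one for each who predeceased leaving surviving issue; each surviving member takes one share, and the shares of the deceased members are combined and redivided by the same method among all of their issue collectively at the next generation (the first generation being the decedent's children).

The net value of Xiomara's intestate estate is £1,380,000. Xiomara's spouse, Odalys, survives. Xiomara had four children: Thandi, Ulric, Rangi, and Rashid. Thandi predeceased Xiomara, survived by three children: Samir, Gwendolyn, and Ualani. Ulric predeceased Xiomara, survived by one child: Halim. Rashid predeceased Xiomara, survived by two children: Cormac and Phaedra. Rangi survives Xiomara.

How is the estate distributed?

Odalys takes one-fifth of £1,380,000 = £276,000. The remaining £1,104,000 passes to the descendants.
The descendants' portion (£1,104,000) is divided at the children's generation into 4 shares of £276,000. Rangi takes £276,000. The 3 shares of the deceased (Thandi, Ulric, and Rashid) are combined into a pool of £828,000.
That pool (£828,000) is divided at the grandchildren's generation equally among Samir, Gwendolyn, Ualani, Halim, Cormac, and Phaedra: £138,000 each.

Odalys: £276,000; Samir: £138,000; Gwendolyn: £138,000; Ualani: £138,000; Halim: £138,000; Rangi: £276,000; Cormac: £138,000; Phaedra: £138,000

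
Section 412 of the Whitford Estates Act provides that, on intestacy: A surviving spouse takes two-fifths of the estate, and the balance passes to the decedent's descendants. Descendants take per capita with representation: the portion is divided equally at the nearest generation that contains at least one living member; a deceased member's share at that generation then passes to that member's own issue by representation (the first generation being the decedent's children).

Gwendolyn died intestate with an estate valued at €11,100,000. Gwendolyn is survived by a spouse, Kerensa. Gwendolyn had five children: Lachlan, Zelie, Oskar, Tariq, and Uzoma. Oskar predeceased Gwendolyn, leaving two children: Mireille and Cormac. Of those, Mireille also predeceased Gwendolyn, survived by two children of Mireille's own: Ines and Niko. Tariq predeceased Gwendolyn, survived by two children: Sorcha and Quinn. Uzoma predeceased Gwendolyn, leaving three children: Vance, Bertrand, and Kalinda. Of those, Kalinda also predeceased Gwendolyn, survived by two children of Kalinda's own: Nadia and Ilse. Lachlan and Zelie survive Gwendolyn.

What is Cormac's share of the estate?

Cormac receives €666,000.

Kerensa takes two-fifths of €11,100,000 = €4,440,000. The remaining €6,660,000 passes to the descendants.
The descendants' portion (€6,660,000) is divided into 5 shares of €1,332,000: Lachlan and Zelie each take €1,332,000; Oskar's €1,332,000 share passes to Oskar's issue; Tariq's €1,332,000 share passes to Tariq's issue; Uzoma's €1,332,000 share passes to Uzoma's issue.
Oskar's share (€1,332,000) is divided into 2 shares of €666,000: Cormac takes €666,000; Mireille's €666,000 share passes to Mireille's issue.
Mireille's share (€666,000) is divided into 2 shares of €333,000: Ines and Niko each take €333,000.
Tariq's share (€1,332,000) is divided into 2 shares of €666,000: Sorcha and Quinn each take €666,000.
Uzoma's share (€1,332,000) is divided into 3 shares of €444,000: Vance and Bertrand each take €444,000; Kalinda's €444,000 share passes to Kalinda's issue.
Kalinda's share (€444,000) is divided into 2 shares of €222,000: Nadia and Ilse each take €222,000.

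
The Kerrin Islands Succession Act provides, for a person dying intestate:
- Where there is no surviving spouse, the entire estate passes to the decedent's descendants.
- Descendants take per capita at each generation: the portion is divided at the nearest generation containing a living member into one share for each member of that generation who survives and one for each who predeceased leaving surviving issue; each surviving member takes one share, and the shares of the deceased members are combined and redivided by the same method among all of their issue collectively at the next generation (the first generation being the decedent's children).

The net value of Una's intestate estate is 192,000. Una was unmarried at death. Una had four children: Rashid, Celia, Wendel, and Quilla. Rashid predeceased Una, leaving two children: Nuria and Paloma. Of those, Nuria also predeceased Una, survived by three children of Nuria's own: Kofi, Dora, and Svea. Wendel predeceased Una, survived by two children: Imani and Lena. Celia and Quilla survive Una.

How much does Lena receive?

The entire 192,000 passes to the descendants.
That amount (192,000) is divided at the children's generation into 4 shares of 48,000. Celia and Quilla each take 48,000. The 2 shares of the deceased (Rashid and Wendel) are combined into a pool of 96,000.
That pool (96,000) is divided at the grandchildren's generation into 4 shares of 24,000. Paloma, Imani, and Lena each take 24,000. The remaining share for the deceased Nuria (24,000) is carried to the next generation.
That pool (24,000) is divided at the great-grandchildren's generation equally among Kofi, Dora, and Svea: 8,000 each.

Lena receives 24,000.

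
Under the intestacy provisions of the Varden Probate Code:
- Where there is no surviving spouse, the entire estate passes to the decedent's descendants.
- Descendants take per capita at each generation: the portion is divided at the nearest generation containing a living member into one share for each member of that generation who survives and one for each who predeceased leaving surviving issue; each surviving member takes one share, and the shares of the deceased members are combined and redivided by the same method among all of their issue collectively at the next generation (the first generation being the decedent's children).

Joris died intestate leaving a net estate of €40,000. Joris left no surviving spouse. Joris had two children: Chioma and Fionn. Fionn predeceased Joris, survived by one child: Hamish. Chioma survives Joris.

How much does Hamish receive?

The entire €40,000 passes to the descendants.
That amount (€40,000) is divided at the children's generation into 2 shares of €20,000. Chioma takes €20,000. The remaining share for the deceased Fionn (€20,000) is carried to the next generation.
That pool (€20,000) passes entirely to Hamish, the sole taker at the grandchildren's generation.

Hamish receives €20,000.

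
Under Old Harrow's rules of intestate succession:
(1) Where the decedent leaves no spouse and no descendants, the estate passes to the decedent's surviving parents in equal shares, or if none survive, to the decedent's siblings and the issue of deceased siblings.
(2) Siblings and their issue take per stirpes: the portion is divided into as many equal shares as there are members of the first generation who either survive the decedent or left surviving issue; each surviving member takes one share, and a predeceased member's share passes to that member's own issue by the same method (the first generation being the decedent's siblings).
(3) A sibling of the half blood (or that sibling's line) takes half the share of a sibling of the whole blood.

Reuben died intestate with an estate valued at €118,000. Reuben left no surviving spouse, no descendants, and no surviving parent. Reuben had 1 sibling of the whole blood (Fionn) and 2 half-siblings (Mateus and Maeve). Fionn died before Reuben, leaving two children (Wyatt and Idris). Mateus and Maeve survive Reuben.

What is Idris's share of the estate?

Idris receives €29,500.

The entire €118,000 passes to the siblings and their issue.
Counting each half-blood sibling's line as half a unit, there are 2 units in €118,000, so one unit is €59,000. Whole-blood lines (Fionn) take €59,000 each; half-blood lines (Mateus and Maeve) take €29,500 each.
Fionn's share (€59,000) is divided into 2 shares of €29,500: Wyatt and Idris each take €29,500.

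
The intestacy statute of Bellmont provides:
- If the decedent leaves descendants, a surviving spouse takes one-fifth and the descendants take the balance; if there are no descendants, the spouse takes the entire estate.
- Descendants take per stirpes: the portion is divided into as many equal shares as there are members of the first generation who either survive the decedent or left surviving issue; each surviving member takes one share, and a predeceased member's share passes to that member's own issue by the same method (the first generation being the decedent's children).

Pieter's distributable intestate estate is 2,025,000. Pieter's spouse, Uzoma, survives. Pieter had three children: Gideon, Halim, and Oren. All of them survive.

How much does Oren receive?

Uzoma takes one-fifth of 2,025,000 = 405,000. The remaining 1,620,000 passes to the descendants.
The descendants' portion (1,620,000) is divided into 3 shares of 540,000: Gideon, Halim, and Oren each take 540,000.

Oren receives 540,000.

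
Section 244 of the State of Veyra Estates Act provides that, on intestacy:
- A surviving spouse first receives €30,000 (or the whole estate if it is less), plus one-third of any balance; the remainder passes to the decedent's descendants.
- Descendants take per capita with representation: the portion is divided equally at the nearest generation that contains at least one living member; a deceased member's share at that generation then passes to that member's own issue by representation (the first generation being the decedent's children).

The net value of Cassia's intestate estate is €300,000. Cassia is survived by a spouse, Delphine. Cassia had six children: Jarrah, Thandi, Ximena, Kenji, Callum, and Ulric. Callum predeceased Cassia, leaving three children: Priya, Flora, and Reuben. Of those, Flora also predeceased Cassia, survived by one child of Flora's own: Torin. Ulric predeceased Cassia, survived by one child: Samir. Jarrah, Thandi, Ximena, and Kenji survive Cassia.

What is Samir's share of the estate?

Delphine first takes €30,000, leaving a balance of €270,000. Delphine then takes one-third of the balance (€90,000), for a total of €120,000. The remaining €180,000 passes to the descendants.
The descendants' portion (€180,000) is divided into 6 shares of €30,000: Jarrah, Thandi, Ximena, and Kenji each take €30,000; Callum's €30,000 share passes to Callum's issue; Ulric's €30,000 share passes to Ulric's issue.
Callum's share (€30,000) is divided into 3 shares of €10,000: Priya and Reuben each take €10,000; Flora's €10,000 share passes to Flora's issue.
Flora's share (€10,000) passes entirely to Torin.
Ulric's share (€30,000) passes entirely to Samir.

Samir receives €30,000.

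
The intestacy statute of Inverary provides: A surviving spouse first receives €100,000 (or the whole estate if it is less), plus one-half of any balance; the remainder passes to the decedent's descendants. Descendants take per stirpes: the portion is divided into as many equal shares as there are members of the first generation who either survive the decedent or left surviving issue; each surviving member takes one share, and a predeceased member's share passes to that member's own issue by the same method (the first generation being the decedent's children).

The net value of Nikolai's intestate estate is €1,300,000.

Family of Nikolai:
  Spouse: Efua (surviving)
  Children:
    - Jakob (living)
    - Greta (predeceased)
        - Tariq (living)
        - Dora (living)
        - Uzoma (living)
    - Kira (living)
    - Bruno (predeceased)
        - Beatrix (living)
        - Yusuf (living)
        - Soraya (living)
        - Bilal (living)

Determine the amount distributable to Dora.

Efua first takes €100,000, leaving a balance of €1,200,000. Efua then takes one-half of the balance (€600,000), for a total of €700,000. The remaining €600,000 passes to the descendants.
The descendants' portion (€600,000) is divided into 4 shares of €150,000: Jakob and Kira each take €150,000; Greta's €150,000 share passes to Greta's issue; Bruno's €150,000 share passes to Bruno's issue.
Greta's share (€150,000) is divided into 3 shares of €50,000: Tariq, Dora, and Uzoma each take €50,000.
Bruno's share (€150,000) is divided into 4 shares of €37,500: Beatrix, Yusuf, Soraya, and Bilal each take €37,500.

Dora receives €50,000.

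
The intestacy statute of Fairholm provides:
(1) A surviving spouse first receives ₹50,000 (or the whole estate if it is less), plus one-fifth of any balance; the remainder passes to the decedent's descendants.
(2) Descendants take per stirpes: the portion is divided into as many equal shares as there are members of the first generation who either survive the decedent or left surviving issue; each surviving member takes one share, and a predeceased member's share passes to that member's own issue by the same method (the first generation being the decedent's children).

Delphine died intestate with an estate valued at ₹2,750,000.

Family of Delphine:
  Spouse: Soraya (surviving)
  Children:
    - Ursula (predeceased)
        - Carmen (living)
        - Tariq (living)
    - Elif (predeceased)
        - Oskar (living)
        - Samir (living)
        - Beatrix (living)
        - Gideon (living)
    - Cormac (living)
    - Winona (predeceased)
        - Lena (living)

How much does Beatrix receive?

Soraya first takes ₹50,000, leaving a balance of ₹2,700,000. Soraya then takes one-fifth of the balance (₹540,000), for a total of ₹590,000. The remaining ₹2,160,000 passes to the descendants.
The descendants' portion (₹2,160,000) is divided into 4 shares of ₹540,000: Cormac takes ₹540,000; Ursula's ₹540,000 share passes to Ursula's issue; Elif's ₹540,000 share passes to Elif's issue; Winona's ₹540,000 share passes to Winona's issue.
Ursula's share (₹540,000) is divided into 2 shares of ₹270,000: Carmen and Tariq each take ₹270,000.
Elif's share (₹540,000) is divided into 4 shares of ₹135,000: Oskar, Samir, Beatrix, and Gideon each take ₹135,000.
Winona's share (₹540,000) passes entirely to Lena.

Beatrix receives ₹135,000.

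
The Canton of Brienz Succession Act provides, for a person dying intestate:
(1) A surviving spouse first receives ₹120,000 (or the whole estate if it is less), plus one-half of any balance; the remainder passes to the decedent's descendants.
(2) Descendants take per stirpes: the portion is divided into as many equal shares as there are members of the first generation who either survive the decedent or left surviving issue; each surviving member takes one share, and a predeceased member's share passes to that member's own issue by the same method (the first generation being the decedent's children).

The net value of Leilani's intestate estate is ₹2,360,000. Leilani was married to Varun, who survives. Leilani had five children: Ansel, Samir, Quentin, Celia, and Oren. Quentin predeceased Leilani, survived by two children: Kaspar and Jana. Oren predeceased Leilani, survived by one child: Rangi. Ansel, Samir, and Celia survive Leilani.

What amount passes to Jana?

Jana receives ₹112,000.

Varun first takes ₹120,000, leaving a balance of ₹2,240,000. Varun then takes one-half of the balance (₹1,120,000), for a total of ₹1,240,000. The remaining ₹1,120,000 passes to the descendants.
The descendants' portion (₹1,120,000) is divided into 5 shares of ₹224,000: Ansel, Samir, and Celia each take ₹224,000; Quentin's ₹224,000 share passes to Quentin's issue; Oren's ₹224,000 share passes to Oren's issue.
Quentin's share (₹224,000) is divided into 2 shares of ₹112,000: Kaspar and Jana each take ₹112,000.
Oren's share (₹224,000) passes entirely to Rangi.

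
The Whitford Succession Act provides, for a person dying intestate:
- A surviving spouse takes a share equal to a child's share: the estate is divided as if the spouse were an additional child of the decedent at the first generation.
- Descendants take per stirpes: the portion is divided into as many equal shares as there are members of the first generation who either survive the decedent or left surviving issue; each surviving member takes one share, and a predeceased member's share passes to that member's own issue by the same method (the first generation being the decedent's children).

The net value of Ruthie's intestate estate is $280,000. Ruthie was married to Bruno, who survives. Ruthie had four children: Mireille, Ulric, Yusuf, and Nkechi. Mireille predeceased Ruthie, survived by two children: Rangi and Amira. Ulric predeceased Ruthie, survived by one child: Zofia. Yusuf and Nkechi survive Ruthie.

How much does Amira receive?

The spouse counts as an additional share at the children's level, so there are 5 primary shares of $56,000. Bruno takes one such share ($56,000).
The children's combined portion ($224,000) is divided into 4 shares of $56,000: Yusuf and Nkechi each take $56,000; Mireille's $56,000 share passes to Mireille's issue; Ulric's $56,000 share passes to Ulric's issue.
Mireille's share ($56,000) is divided into 2 shares of $28,000: Rangi and Amira each take $28,000.
Ulric's share ($56,000) passes entirely to Zofia.

Amira receives $28,000.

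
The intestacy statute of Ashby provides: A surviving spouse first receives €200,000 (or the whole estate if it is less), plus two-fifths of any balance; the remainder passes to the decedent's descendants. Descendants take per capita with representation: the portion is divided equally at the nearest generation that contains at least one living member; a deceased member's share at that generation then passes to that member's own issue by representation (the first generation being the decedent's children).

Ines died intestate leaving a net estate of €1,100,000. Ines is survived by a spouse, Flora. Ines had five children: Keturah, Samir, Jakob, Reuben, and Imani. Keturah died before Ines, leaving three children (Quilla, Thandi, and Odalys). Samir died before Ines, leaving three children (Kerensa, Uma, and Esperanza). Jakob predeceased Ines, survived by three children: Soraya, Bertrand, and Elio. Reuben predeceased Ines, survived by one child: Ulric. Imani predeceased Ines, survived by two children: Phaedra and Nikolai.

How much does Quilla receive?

Flora first takes €200,000, leaving a balance of €900,000. Flora then takes two-fifths of the balance (€360,000), for a total of €560,000. The remaining €540,000 passes to the descendants.
No child survives, so the initial division is made at the grandchildren's generation.
The descendants' portion (€540,000) is divided into 12 shares of €45,000: Quilla, Thandi, Odalys, Kerensa, Uma, Esperanza, Soraya, Bertrand, Elio, Ulric, Phaedra, and Nikolai each take €45,000.

Quilla receives €45,000.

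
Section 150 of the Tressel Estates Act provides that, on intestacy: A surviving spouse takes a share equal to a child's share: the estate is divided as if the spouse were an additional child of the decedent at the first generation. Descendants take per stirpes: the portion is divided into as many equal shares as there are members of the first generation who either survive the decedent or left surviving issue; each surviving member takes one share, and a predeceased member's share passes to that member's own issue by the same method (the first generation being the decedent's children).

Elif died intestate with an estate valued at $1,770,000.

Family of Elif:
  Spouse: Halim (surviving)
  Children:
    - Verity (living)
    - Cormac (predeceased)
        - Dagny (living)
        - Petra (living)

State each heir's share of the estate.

The spouse counts as an additional share at the children's level, so there are 3 primary shares of $590,000. Halim takes one such share ($590,000).
The children's combined portion ($1,180,000) is divided into 2 shares of $590,000: Verity takes $590,000; Cormac's $590,000 share passes to Cormac's issue.
Cormac's share ($590,000) is divided into 2 shares of $295,000: Dagny and Petra each take $295,000.

Halim: $590,000; Verity: $590,000; Dagny: $295,000; Petra: $295,000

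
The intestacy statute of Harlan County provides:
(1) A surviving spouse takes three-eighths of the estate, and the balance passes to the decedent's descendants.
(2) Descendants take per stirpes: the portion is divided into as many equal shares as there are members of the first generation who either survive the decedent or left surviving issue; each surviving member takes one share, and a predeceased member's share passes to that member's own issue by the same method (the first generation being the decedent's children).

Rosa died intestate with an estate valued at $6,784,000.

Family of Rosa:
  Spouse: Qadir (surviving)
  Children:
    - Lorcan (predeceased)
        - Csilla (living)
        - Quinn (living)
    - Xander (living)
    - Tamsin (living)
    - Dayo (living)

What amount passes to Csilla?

Csilla receives $530,000.

Qadir takes three-eighths of $6,784,000 = $2,544,000. The remaining $4,240,000 passes to the descendants.
The descendants' portion ($4,240,000) is divided into 4 shares of $1,060,000: Xander, Tamsin, and Dayo each take $1,060,000; Lorcan's $1,060,000 share passes to Lorcan's issue.
Lorcan's share ($1,060,000) is divided into 2 shares of $530,000: Csilla and Quinn each take $530,000.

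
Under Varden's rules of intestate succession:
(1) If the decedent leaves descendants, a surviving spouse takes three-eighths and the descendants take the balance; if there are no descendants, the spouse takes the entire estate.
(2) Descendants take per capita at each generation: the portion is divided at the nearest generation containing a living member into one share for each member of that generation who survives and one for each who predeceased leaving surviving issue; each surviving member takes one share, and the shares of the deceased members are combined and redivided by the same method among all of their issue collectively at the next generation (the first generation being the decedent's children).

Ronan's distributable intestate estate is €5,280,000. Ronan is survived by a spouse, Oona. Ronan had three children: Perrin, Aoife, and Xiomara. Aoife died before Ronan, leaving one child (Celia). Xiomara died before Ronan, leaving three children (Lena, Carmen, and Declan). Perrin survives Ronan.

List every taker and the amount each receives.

Oona: €1,980,000; Perrin: €1,100,000; Celia: €550,000; Lena: €550,000; Carmen: €550,000; Declan: €550,000

Oona takes three-eighths of €5,280,000 = €1,980,000. The remaining €3,300,000 passes to the descendants.
The descendants' portion (€3,300,000) is divided at the children's generation into 3 shares of €1,100,000. Perrin takes €1,100,000. The 2 shares of the deceased (Aoife and Xiomara) are combined into a pool of €2,200,000.
That pool (€2,200,000) is divided at the grandchildren's generation equally among Celia, Lena, Carmen, and Declan: €550,000 each.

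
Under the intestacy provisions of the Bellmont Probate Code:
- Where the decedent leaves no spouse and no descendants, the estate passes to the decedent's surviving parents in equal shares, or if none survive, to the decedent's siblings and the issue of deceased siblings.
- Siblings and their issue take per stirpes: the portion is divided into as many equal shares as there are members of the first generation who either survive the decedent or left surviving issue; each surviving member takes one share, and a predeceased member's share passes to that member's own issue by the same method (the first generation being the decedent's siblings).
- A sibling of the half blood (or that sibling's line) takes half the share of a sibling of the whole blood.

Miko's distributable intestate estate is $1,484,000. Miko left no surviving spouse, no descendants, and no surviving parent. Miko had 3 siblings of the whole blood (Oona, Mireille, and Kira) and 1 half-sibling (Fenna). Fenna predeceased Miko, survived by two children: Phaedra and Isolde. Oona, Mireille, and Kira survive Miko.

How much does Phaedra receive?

The entire $1,484,000 passes to the siblings and their issue.
Counting each half-blood sibling's line as half a unit, there are 7/2 units in $1,484,000, so one unit is $424,000. Whole-blood lines (Oona, Mireille, and Kira) take $424,000 each; half-blood lines (Fenna) take $212,000 each.
Fenna's share ($212,000) is divided into 2 shares of $106,000: Phaedra and Isolde each take $106,000.

Phaedra receives $106,000.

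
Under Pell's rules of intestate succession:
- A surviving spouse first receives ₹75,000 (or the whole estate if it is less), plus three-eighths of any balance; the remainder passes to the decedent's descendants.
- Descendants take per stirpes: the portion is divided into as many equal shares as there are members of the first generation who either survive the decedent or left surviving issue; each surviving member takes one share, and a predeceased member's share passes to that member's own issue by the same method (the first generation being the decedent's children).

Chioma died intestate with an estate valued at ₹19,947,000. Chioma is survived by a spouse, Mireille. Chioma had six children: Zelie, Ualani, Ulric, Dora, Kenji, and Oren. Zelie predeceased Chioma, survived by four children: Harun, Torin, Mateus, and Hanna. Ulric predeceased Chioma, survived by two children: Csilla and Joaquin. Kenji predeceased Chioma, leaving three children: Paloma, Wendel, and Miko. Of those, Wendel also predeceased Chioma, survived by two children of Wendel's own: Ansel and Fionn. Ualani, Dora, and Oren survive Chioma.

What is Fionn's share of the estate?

Fionn receives ₹345,000.

Mireille first takes ₹75,000, leaving a balance of ₹19,872,000. Mireille then takes three-eighths of the balance (₹7,452,000), for a total of ₹7,527,000. The remaining ₹12,420,000 passes to the descendants.
The descendants' portion (₹12,420,000) is divided into 6 shares of ₹2,070,000: Ualani, Dora, and Oren each take ₹2,070,000; Zelie's ₹2,070,000 share passes to Zelie's issue; Ulric's ₹2,070,000 share passes to Ulric's issue; Kenji's ₹2,070,000 share passes to Kenji's issue.
Zelie's share (₹2,070,000) is divided into 4 shares of ₹517,500: Harun, Torin, Mateus, and Hanna each take ₹517,500.
Ulric's share (₹2,070,000) is divided into 2 shares of ₹1,035,000: Csilla and Joaquin each take ₹1,035,000.
Kenji's share (₹2,070,000) is divided into 3 shares of ₹690,000: Paloma and Miko each take ₹690,000; Wendel's ₹690,000 share passes to Wendel's issue.
Wendel's share (₹690,000) is divided into 2 shares of ₹345,000: Ansel and Fionn each take ₹345,000.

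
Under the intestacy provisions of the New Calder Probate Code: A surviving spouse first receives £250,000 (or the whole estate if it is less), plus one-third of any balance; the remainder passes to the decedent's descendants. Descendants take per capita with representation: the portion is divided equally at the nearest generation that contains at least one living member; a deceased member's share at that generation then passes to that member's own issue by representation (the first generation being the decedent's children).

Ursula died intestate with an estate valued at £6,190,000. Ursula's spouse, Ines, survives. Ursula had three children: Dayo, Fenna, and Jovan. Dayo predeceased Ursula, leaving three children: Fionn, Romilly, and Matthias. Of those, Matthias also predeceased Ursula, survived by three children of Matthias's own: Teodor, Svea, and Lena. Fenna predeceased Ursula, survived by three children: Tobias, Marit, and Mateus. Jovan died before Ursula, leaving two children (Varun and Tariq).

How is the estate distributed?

Ines first takes £250,000, leaving a balance of £5,940,000. Ines then takes one-third of the balance (£1,980,000), for a total of £2,230,000. The remaining £3,960,000 passes to the descendants.
No child survives, so the initial division is made at the grandchildren's generation.
The descendants' portion (£3,960,000) is divided into 8 shares of £495,000: Fionn, Romilly, Tobias, Marit, Mateus, Varun, and Tariq each take £495,000; Matthias's £495,000 share passes to Matthias's issue.
Matthias's share (£495,000) is divided into 3 shares of £165,000: Teodor, Svea, and Lena each take £165,000.

Ines: £2,230,000; Fionn: £495,000; Romilly: £495,000; Teodor: £165,000; Svea: £165,000; Lena: £165,000; Tobias: £495,000; Marit: £495,000; Mateus: £495,000; Varun: £495,000; Tariq: £495,000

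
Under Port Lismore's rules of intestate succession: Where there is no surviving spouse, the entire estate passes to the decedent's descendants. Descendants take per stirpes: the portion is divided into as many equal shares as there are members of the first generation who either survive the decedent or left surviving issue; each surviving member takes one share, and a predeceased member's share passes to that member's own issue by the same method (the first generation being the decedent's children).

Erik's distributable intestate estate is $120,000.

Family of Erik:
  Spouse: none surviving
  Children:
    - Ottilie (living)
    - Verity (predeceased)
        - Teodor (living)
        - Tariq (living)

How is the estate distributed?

Ottilie: $60,000; Teodor: $30,000; Tariq: $30,000

The entire $120,000 passes to the descendants.
That amount ($120,000) is divided into 2 shares of $60,000: Ottilie takes $60,000; Verity's $60,000 share passes to Verity's issue.
Verity's share ($60,000) is divided into 2 shares of $30,000: Teodor and Tariq each take $30,000.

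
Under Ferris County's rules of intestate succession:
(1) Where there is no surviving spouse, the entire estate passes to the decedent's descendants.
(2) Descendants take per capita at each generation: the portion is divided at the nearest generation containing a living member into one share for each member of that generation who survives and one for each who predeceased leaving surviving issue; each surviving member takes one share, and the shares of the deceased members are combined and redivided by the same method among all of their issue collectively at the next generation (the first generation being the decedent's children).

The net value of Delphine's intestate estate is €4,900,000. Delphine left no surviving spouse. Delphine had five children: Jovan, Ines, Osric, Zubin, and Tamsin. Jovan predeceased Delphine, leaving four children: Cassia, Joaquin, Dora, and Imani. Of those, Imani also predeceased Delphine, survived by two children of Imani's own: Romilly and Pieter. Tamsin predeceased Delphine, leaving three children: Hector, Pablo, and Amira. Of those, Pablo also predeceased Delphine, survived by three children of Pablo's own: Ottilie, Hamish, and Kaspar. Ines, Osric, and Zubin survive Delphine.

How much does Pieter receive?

Pieter receives €112,000.

The entire €4,900,000 passes to the descendants.
That amount (€4,900,000) is divided at the children's generation into 5 shares of €980,000. Ines, Osric, and Zubin each take €980,000. The 2 shares of the deceased (Jovan and Tamsin) are combined into a pool of €1,960,000.
That pool (€1,960,000) is divided at the grandchildren's generation into 7 shares of €280,000. Cassia, Joaquin, Dora, Hector, and Amira each take €280,000. The 2 shares of the deceased (Imani and Pablo) are combined into a pool of €560,000.
That pool (€560,000) is divided at the great-grandchildren's generation equally among Romilly, Pieter, Ottilie, Hamish, and Kaspar: €112,000 each.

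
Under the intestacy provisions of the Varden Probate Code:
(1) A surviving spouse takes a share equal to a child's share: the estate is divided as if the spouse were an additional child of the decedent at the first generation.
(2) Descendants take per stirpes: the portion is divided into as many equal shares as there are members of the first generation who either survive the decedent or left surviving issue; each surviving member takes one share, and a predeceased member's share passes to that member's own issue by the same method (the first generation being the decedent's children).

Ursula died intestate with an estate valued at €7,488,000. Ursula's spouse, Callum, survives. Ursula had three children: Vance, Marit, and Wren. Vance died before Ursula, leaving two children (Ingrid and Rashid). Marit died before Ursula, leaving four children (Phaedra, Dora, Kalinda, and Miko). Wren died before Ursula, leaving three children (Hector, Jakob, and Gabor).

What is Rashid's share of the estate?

The spouse counts as an additional share at the children's level, so there are 4 primary shares of €1,872,000. Callum takes one such share (€1,872,000).
The children's combined portion (€5,616,000) is divided into 3 shares of €1,872,000: Vance's €1,872,000 share passes to Vance's issue; Marit's €1,872,000 share passes to Marit's issue; Wren's €1,872,000 share passes to Wren's issue.
Vance's share (€1,872,000) is divided into 2 shares of €936,000: Ingrid and Rashid each take €936,000.
Marit's share (€1,872,000) is divided into 4 shares of €468,000: Phaedra, Dora, Kalinda, and Miko each take €468,000.
Wren's share (€1,872,000) is divided into 3 shares of €624,000: Hector, Jakob, and Gabor each take €624,000.

Rashid receives €936,000.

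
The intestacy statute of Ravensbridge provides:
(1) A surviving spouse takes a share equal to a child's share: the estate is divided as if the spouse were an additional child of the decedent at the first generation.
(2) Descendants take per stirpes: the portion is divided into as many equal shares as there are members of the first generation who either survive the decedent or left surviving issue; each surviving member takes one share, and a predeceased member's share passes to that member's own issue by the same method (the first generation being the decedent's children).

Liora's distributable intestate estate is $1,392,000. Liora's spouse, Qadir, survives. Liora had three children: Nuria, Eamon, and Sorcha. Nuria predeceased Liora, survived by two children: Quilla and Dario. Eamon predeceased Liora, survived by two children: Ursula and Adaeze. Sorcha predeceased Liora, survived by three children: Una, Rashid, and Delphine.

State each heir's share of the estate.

Qadir: $348,000; Quilla: $174,000; Dario: $174,000; Ursula: $174,000; Adaeze: $174,000; Una: $116,000; Rashid: $116,000; Delphine: $116,000

The spouse counts as an additional share at the children's level, so there are 4 primary shares of $348,000. Qadir takes one such share ($348,000).
The children's combined portion ($1,044,000) is divided into 3 shares of $348,000: Nuria's $348,000 share passes to Nuria's issue; Eamon's $348,000 share passes to Eamon's issue; Sorcha's $348,000 share passes to Sorcha's issue.
Nuria's share ($348,000) is divided into 2 shares of $174,000: Quilla and Dario each take $174,000.
Eamon's share ($348,000) is divided into 2 shares of $174,000: Ursula and Adaeze each take $174,000.
Sorcha's share ($348,000) is divided into 3 shares of $116,000: Una, Rashid, and Delphine each take $116,000.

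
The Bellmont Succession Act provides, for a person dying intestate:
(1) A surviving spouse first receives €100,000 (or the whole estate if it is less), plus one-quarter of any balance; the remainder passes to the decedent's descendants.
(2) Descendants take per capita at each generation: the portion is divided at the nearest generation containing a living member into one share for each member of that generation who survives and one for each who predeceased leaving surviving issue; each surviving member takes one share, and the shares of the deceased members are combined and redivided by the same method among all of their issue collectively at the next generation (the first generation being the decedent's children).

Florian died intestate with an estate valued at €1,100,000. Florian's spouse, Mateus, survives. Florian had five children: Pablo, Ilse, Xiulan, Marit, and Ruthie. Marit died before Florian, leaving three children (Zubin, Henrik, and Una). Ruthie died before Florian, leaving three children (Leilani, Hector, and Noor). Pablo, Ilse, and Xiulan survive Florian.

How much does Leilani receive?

Mateus first takes €100,000, leaving a balance of €1,000,000. Mateus then takes one-quarter of the balance (€250,000), for a total of €350,000. The remaining €750,000 passes to the descendants.
The descendants' portion (€750,000) is divided at the children's generation into 5 shares of €150,000. Pablo, Ilse, and Xiulan each take €150,000. The 2 shares of the deceased (Marit and Ruthie) are combined into a pool of €300,000.
That pool (€300,000) is divided at the grandchildren's generation equally among Zubin, Henrik, Una, Leilani, Hector, and Noor: €50,000 each.

Leilani receives €50,000.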